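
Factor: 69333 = 3^1*11^2*191^1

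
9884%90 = 74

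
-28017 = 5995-34012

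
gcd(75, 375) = 75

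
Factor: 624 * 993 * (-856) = -1 * 2^7 * 3^2 * 13^1 * 107^1 * 331^1 = -530404992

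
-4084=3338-7422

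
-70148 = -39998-30150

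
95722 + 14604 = 110326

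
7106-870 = 6236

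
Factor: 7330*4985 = 2^1*5^2*733^1*997^1 = 36540050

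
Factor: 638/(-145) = -1*2^1*5^(-1)*11^1 = -22/5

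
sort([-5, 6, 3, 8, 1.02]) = [-5, 1.02, 3, 6, 8]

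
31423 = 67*469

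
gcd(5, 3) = 1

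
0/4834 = 0 = 0.00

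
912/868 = 1 + 11/217 ≈ 1.05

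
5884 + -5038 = 846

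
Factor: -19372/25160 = -1*2^(-1)*5^(-1)*17^(-1)*29^1*37^(-1)*167^1 = -4843/6290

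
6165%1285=1025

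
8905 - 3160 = 5745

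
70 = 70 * 1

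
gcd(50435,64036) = 7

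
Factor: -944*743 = -1*2^4*59^1*743^1 = -701392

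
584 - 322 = 262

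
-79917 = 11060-90977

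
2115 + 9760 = 11875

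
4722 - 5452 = -730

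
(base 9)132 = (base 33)3b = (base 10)110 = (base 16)6e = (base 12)92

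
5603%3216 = 2387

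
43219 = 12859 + 30360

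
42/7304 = 21/3652 ≈ 0.00575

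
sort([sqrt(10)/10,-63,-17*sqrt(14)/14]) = [-63,-17*sqrt(14)/14,sqrt(10)/10]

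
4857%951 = 102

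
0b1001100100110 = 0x1326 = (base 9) 6646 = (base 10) 4902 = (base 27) 6jf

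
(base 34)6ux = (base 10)7989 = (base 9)11856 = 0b1111100110101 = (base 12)4759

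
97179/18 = 5398+5/6 ≈ 5398.83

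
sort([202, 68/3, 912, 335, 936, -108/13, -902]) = [-902, -108/13, 68/3, 202, 335, 912, 936]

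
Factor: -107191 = -1*7^1*15313^1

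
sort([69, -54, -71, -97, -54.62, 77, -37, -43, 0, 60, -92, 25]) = [-97, -92, -71, -54.62, -54, -43, -37, 0, 25, 60, 69, 77]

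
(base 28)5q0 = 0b1001000101000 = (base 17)g17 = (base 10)4648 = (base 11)3546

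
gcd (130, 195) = 65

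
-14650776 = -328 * 44667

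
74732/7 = 10676 = 10676.00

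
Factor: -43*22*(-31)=2^1*11^1*31^1*43^1=29326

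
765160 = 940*814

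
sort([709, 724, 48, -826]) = [-826, 48, 709, 724]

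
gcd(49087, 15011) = 1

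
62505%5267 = 4568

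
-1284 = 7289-8573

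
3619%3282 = 337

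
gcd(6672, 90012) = 12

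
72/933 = 24/311≈0.0772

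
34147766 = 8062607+26085159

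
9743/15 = 649 + 8/15 ≈ 649.53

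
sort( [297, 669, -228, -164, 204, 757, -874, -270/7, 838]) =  [-874, -228, -164, -270/7, 204, 297, 669, 757, 838]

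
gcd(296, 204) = 4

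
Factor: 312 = 2^3*3^1*13^1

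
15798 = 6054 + 9744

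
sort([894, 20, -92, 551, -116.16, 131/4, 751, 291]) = [-116.16, -92, 20, 131/4, 291, 551, 751, 894]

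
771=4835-4064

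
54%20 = 14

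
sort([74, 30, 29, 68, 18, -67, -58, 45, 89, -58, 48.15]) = [-67, -58, -58, 18, 29, 30, 45, 48.15, 68, 74, 89]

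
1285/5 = 257 = 257.00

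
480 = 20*24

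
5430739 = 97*55987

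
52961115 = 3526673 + 49434442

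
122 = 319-197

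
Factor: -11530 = -1 * 2^1 * 5^1 * 1153^1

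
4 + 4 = 8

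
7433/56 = 132 + 41/56 ≈ 132.73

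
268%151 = 117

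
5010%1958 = 1094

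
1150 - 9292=-8142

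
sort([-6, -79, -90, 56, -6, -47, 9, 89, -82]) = [-90, -82, -79, -47, -6, -6, 9, 56, 89]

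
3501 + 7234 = 10735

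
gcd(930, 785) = 5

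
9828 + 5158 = 14986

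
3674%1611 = 452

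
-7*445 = -3115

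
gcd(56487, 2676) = 3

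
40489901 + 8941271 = 49431172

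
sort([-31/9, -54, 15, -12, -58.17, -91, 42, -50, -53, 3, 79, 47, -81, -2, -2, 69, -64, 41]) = [-91, -81, -64, -58.17, -54, -53, -50, -12, -31/9, -2, -2, 3, 15, 41, 42, 47, 69, 79]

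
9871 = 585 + 9286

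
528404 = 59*8956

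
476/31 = 15 + 11/31 ≈ 15.35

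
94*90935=8547890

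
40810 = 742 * 55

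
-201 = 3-204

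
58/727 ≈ 0.0798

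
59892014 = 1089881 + 58802133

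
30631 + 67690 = 98321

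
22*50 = 1100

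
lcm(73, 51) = 3723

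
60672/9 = 20224/3 ≈ 6741.33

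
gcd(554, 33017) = 1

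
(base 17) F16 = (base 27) 5QB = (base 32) 486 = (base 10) 4358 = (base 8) 10406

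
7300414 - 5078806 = 2221608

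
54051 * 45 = 2432295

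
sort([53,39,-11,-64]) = [-64,-11,39,53]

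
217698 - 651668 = -433970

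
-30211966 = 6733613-36945579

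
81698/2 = 40849 = 40849.00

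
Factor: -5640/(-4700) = 2^1*3^1*5^(-1) = 6/5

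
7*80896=566272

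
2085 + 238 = 2323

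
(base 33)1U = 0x3F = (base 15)43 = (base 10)63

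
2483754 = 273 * 9098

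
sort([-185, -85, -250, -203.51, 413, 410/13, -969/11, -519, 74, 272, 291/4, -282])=[-519, -282, -250, -203.51, -185, -969/11, -85, 410/13, 291/4, 74, 272, 413]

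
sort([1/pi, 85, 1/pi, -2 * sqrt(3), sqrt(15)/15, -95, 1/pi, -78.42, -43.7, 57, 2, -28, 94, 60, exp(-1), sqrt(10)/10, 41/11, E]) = [-95, -78.42, -43.7, -28, -2 * sqrt(3), sqrt(15)/15, sqrt(10)/10, 1/pi, 1/pi, 1/pi, exp(-1), 2, E, 41/11, 57, 60, 85, 94]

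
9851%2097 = 1463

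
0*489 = 0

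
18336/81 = 6112/27 ≈ 226.37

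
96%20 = 16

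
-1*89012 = -89012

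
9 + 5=14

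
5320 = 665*8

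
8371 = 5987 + 2384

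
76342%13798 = 7352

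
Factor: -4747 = -1*47^1*101^1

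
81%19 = 5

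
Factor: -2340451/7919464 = -1*2^ (-3)*7^ (-1)*103^ (-1)*1373^ (-1)*2340451^1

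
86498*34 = 2940932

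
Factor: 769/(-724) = -1 * 2^(-2) * 181^(-1) * 769^1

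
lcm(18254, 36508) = 36508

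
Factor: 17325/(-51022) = -1*2^(-1)*3^2*5^2*7^1*11^1*97^(-1)*263^(-1)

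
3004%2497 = 507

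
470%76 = 14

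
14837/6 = 2472+5/6 ≈ 2472.83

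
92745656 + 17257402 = 110003058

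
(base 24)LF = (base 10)519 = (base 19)186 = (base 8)1007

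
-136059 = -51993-84066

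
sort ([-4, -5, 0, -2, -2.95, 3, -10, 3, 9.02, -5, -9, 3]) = [-10, -9, -5, -5, -4, -2.95, -2, 0, 3, 3, 3, 9.02]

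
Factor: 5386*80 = 2^5*5^1*2693^1 = 430880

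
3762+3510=7272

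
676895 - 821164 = -144269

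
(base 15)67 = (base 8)141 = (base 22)49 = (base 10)97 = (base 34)2t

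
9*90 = 810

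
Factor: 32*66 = 2^6*3^1*11^1 = 2112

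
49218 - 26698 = 22520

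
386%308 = 78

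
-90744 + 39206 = -51538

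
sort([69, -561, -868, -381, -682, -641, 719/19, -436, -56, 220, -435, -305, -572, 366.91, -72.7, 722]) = [-868, -682, -641, -572, -561, -436, -435, -381, -305, -72.7, -56, 719/19, 69, 220, 366.91, 722]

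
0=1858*0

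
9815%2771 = 1502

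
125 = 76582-76457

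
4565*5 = 22825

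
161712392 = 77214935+84497457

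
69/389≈0.177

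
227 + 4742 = 4969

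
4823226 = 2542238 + 2280988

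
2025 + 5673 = 7698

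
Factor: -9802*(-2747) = 2^1*13^2*29^1*41^1*67^1 = 26926094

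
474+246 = 720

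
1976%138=44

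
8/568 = 1/71≈0.0141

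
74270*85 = 6312950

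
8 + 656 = 664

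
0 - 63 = -63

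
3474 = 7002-3528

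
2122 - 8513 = -6391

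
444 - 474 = -30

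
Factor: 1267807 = 31^1*40897^1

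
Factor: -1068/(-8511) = 2^2 * 89^1 * 2837^(-1) = 356/2837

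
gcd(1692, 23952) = 12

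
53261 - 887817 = -834556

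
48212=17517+30695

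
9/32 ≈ 0.281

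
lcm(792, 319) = 22968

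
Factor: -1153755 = -1*3^2*5^1*25639^1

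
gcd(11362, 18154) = 2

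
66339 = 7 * 9477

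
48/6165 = 16/2055 ≈ 0.00779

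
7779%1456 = 499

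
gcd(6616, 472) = 8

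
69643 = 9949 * 7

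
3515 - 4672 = -1157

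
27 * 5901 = 159327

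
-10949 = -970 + -9979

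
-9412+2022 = -7390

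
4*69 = 276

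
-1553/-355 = 4 + 133/355 ≈ 4.37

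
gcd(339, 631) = 1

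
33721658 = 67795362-34073704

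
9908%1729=1263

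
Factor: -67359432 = -1*2^3*3^1*7^1*400949^1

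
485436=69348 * 7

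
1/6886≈0.000145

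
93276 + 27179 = 120455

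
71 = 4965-4894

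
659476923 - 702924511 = -43447588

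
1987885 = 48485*41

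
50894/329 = 154+228/329 ≈ 154.69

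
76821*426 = 32725746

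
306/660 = 51/110 ≈ 0.464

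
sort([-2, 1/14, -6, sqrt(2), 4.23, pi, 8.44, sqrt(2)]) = [-6, -2, 1/14, sqrt(2), sqrt(2), pi, 4.23, 8.44]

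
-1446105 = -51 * 28355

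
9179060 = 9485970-306910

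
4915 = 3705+1210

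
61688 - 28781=32907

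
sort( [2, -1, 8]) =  [-1, 2, 8]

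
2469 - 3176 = -707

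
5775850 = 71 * 81350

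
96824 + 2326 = 99150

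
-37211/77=-483-20/77 ≈ -483.26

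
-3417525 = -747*4575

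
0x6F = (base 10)111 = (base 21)56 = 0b1101111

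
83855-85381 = -1526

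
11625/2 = 5812 + 1/2 = 5812.50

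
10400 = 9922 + 478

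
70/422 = 35/211 ≈ 0.166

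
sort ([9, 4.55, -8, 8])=[-8, 4.55, 8, 9]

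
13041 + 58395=71436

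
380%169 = 42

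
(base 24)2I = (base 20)36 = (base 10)66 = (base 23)2K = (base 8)102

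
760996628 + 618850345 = 1379846973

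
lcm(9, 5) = 45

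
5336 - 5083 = 253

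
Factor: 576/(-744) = -1 * 2^3 * 3^1 * 31^(-1) = -24/31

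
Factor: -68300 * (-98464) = 2^7 * 5^2 * 17^1 * 181^1 * 683^1 = 6725091200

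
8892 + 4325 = 13217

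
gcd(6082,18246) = 6082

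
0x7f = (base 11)106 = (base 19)6d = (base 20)67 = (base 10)127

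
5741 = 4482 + 1259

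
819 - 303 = 516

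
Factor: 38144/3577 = 2^8*7^(-2)*73^(-1)*149^1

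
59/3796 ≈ 0.0155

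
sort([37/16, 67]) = [37/16, 67]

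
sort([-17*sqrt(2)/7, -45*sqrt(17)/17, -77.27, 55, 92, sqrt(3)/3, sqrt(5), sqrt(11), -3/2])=[-77.27, -45*sqrt(17)/17, -17*sqrt(2)/7, -3/2, sqrt(3)/3, sqrt(5), sqrt(11), 55, 92]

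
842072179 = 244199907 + 597872272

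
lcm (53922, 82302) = 1563738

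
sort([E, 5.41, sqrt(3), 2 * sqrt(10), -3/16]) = [-3/16, sqrt(3), E, 5.41, 2 * sqrt(10)]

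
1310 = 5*262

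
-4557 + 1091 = -3466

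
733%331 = 71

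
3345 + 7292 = 10637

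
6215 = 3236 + 2979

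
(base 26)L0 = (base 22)12I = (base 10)546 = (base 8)1042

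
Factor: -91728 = -1*2^4*3^2*7^2*13^1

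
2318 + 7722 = 10040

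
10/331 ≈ 0.0302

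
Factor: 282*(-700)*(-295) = 2^3*3^1*5^3*7^1*47^1*59^1 = 58233000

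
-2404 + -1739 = -4143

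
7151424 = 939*7616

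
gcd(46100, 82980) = 9220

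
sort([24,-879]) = [-879,24]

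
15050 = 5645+9405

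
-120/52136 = -15/6517 ≈ -0.00230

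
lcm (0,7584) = 0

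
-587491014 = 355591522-943082536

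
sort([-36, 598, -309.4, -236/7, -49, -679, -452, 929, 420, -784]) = [-784, -679, -452, -309.4, -49, -36, -236/7, 420, 598, 929]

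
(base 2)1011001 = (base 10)89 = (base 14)65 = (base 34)2l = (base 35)2j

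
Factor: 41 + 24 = 5^1*13^1 = 65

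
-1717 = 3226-4943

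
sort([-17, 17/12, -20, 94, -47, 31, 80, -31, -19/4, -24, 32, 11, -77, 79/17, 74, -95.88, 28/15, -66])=[-95.88, -77, -66, -47, -31, -24, -20, -17, -19/4, 17/12, 28/15, 79/17, 11, 31, 32, 74, 80, 94]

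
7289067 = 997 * 7311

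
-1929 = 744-2673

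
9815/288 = 34 + 23/288 ≈ 34.08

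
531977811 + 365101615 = 897079426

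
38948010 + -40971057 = -2023047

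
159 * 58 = 9222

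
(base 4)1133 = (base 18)55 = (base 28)3b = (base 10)95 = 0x5f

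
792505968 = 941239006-148733038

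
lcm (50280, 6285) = 50280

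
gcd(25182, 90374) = 2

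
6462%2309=1844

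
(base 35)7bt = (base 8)21435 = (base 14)33c1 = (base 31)9au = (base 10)8989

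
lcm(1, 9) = 9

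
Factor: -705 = -1*3^1*5^1*47^1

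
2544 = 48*53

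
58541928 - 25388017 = 33153911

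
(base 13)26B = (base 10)427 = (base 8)653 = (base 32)DB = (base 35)C7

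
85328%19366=7864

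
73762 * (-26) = -1917812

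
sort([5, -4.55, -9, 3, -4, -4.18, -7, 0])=[-9, -7, -4.55, -4.18, -4, 0, 3, 5]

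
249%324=249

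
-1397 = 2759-4156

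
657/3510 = 73/390 ≈ 0.187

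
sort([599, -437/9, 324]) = [-437/9, 324, 599]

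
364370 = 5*72874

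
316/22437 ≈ 0.0141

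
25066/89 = 281+57/89 ≈ 281.64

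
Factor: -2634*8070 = -1*2^2*3^2*5^1*269^1*439^1 = -21256380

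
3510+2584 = 6094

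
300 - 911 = -611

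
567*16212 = 9192204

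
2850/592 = 4 + 241/296≈4.81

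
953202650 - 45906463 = 907296187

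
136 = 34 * 4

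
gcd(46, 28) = 2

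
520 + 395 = 915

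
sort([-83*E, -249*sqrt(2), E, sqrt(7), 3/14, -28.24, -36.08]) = [-249*sqrt(2), -83*E, -36.08, -28.24, 3/14, sqrt(7), E]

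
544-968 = -424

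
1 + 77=78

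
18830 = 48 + 18782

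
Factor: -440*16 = -1*2^7*5^1*11^1 = -7040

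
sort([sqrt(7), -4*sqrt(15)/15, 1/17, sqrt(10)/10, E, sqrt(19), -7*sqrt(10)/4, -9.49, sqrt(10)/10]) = [-9.49, -7*sqrt(10)/4, -4*sqrt(15)/15, 1/17, sqrt(10)/10, sqrt(10)/10, sqrt(7), E, sqrt(19)]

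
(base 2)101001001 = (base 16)149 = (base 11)27a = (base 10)329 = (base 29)ba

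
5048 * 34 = 171632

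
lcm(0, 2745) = 0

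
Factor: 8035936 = 2^5 * 19^1 * 13217^1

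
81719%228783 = 81719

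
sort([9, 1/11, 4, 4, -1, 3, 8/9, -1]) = [-1, -1, 1/11, 8/9, 3, 4, 4, 9]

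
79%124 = 79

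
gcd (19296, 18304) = 32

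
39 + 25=64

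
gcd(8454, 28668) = 6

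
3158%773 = 66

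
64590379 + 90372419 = 154962798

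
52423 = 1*52423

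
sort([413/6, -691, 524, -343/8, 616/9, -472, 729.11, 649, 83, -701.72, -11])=[-701.72, -691, -472, -343/8, -11, 616/9, 413/6, 83, 524, 649, 729.11]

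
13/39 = 1/3 ≈ 0.333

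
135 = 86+49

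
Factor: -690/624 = -1*2^(-3)*5^1*13^(-1)*23^1 = -115/104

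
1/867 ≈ 0.00115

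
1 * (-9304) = -9304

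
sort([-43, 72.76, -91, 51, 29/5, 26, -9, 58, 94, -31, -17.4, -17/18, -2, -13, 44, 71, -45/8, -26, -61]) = [-91, -61, -43, -31, -26, -17.4, -13, -9, -45/8, -2, -17/18, 29/5, 26, 44, 51, 58, 71, 72.76, 94]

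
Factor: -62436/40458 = -1*2^1*11^1*43^1*613^(-1) = -946/613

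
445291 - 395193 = 50098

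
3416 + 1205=4621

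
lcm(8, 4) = 8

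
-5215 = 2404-7619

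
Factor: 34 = 2^1 * 17^1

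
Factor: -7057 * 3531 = -1 * 3^1 * 11^1 * 107^1 * 7057^1 = -24918267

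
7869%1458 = 579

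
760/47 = 16 + 8/47 ≈ 16.17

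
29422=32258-2836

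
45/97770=3/6518 ≈ 0.000460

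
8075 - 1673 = 6402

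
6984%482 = 236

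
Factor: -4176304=-1 * 2^4 * 11^1 * 61^1 * 389^1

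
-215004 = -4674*46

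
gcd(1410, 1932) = 6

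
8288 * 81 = 671328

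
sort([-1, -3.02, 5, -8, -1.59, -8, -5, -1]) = [-8, -8, -5, -3.02, -1.59, -1, -1, 5]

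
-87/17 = -5 - 2/17 ≈ -5.12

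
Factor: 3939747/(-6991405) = -1*3^1*5^(-1)*7^2*26801^1*1398281^(-1)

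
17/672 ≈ 0.0253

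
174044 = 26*6694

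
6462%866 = 400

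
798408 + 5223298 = 6021706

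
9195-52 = 9143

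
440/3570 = 44/357 ≈ 0.123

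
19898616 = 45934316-26035700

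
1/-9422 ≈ -0.000106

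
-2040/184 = -11 - 2/23 ≈ -11.09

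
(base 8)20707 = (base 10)8647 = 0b10000111000111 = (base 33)7v1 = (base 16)21c7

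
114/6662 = 57/3331 ≈ 0.0171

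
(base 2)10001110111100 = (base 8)21674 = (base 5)243043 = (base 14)3496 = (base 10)9148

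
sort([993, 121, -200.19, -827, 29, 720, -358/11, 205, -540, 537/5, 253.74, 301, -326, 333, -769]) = [-827, -769, -540, -326, -200.19, -358/11, 29, 537/5, 121, 205, 253.74, 301, 333, 720, 993]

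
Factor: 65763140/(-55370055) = -1*2^2*3^(-1)*13^(-1)*17^1*127^1*1523^1*283949^(-1) = -13152628/11074011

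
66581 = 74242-7661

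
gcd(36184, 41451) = 1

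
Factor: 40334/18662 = 31^(-1)*67^1 = 67/31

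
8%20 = 8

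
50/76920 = 5/7692 ≈ 0.000650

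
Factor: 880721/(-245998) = -1*2^(-1)*41^1*47^(-1)*2617^(-1)*21481^1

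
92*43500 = 4002000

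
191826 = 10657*18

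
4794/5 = 958 + 4/5 = 958.80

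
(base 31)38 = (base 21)4h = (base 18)5b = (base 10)101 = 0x65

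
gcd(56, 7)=7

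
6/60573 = 2/20191 ≈ 0.0000991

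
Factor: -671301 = -1*3^3*23^2*47^1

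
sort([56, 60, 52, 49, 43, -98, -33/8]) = [-98, -33/8, 43, 49, 52, 56, 60]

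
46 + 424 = 470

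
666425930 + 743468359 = 1409894289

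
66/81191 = 6/7381 ≈ 0.000813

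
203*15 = 3045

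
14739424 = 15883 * 928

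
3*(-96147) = -288441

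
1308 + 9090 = 10398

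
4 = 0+4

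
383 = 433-50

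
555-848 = -293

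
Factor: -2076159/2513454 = -1*2^(-1)*17^1*40709^1*418909^(-1) = -692053/837818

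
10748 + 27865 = 38613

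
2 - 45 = -43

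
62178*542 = 33700476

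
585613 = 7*83659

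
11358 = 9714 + 1644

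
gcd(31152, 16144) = 16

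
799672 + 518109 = 1317781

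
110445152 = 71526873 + 38918279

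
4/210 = 2/105 ≈ 0.0190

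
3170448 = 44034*72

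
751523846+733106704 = 1484630550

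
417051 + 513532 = 930583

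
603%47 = 39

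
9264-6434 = 2830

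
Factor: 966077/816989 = 7^1 * 29^1 * 101^(-1) * 4759^1 * 8089^(-1)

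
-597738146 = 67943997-665682143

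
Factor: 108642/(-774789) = -1*2^1*19^1*271^(-1) = -38/271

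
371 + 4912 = 5283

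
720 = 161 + 559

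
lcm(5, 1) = 5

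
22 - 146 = -124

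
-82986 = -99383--16397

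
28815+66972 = 95787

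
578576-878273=-299697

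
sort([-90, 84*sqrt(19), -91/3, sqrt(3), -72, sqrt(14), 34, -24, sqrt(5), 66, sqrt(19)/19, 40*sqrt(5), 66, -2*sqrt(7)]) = [-90, -72, -91/3, -24, -2*sqrt(7), sqrt(19)/19, sqrt(3), sqrt(5), sqrt(14), 34, 66, 66, 40*sqrt(5), 84*sqrt(19)]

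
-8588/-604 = 14 + 33/151 ≈ 14.22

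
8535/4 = 2133 + 3/4 = 2133.75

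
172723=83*2081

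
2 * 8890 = 17780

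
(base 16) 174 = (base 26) e8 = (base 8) 564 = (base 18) 12c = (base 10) 372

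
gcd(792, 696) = 24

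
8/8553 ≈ 0.000935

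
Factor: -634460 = -1*2^2*5^1*31723^1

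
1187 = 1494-307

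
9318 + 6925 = 16243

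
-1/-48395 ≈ 0.0000207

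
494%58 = 30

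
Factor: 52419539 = 52419539^1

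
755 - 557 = 198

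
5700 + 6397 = 12097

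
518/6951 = 74/993 ≈ 0.0745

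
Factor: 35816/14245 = 2^3*5^(-1)*7^(-1)*11^1 = 88/35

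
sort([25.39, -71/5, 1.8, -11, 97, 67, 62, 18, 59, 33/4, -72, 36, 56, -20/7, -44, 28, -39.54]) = [-72, -44, -39.54, -71/5, -11, -20/7, 1.8, 33/4, 18, 25.39, 28, 36, 56, 59, 62, 67, 97]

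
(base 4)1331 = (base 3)11122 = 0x7d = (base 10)125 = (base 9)148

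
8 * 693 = 5544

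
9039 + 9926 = 18965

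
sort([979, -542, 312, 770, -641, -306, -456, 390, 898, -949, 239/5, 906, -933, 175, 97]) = [-949, -933, -641, -542, -456, -306, 239/5, 97, 175, 312, 390, 770, 898, 906, 979]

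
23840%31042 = 23840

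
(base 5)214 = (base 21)2h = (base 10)59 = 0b111011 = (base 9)65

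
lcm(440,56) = 3080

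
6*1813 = 10878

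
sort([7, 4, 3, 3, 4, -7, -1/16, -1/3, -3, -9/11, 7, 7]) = [-7, -3, -9/11, -1/3, -1/16, 3, 3, 4, 4, 7, 7, 7]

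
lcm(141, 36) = 1692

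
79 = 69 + 10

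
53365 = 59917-6552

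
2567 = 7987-5420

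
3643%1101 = 340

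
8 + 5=13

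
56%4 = 0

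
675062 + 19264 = 694326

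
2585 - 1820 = 765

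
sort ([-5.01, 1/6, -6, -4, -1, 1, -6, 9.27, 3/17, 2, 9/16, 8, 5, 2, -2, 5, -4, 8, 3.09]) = [-6, -6, -5.01, -4, -4, -2, -1, 1/6, 3/17, 9/16, 1, 2, 2, 3.09, 5, 5, 8, 8, 9.27]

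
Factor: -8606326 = -1 * 2^1 * 4303163^1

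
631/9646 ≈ 0.0654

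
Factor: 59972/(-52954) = -1*2^1*47^1*83^(-1) = -94/83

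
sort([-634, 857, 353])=[-634, 353, 857]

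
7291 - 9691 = -2400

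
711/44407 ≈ 0.0160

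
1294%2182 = 1294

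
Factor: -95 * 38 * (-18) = 2^2 * 3^2 * 5^1 * 19^2 = 64980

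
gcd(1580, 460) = 20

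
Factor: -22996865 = -1 * 5^1 * 47^1 * 97859^1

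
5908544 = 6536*904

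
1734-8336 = -6602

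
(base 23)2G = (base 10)62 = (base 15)42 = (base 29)24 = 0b111110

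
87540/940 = 93 + 6/47 ≈ 93.13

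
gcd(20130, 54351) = 2013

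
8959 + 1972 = 10931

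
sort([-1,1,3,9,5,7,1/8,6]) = [-1,1/8,1,3,5,6,7,9]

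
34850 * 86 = 2997100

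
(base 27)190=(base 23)1j6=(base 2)1111001100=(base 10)972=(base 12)690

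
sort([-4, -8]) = [-8, -4]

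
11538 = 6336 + 5202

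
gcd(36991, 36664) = 1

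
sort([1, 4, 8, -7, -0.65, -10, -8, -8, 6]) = [-10, -8, -8, -7, -0.65, 1, 4, 6, 8]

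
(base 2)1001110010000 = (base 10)5008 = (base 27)6nd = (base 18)f84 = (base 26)7ag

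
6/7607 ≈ 0.000789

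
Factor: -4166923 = -1 * 29^1 * 143687^1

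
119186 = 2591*46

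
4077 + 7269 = 11346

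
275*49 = 13475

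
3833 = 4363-530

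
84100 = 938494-854394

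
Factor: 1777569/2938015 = 3^1*5^ (-1)*479^1*1237^1*587603^ (-1)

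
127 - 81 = 46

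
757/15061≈0.0503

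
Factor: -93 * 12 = -1 * 2^2 * 3^2 * 31^1 = -1116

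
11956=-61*(-196)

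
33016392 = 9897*3336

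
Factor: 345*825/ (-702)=-1*2^ (-1)*3^ (-1)*5^3*11^1*13^ (-1)*23^1=-31625/78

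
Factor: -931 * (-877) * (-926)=-1 * 2^1 * 7^2 * 19^1 * 463^1 * 877^1=-756066962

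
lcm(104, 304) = 3952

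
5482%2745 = 2737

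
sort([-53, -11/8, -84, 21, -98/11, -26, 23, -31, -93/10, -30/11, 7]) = [-84, -53, -31, -26, -93/10, -98/11, -30/11, -11/8, 7, 21, 23]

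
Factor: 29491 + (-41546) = -1*5^1*2411^1 = -12055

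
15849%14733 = 1116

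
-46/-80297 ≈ 0.000573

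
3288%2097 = 1191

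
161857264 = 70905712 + 90951552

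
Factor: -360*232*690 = -1*2^7*3^3*5^2*23^1*29^1 = -57628800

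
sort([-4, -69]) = [-69, -4]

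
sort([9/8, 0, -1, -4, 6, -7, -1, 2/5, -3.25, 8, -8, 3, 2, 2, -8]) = [-8, -8, -7, -4, -3.25, -1, -1, 0, 2/5, 9/8, 2, 2, 3, 6, 8]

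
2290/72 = 31 + 29/36 ≈ 31.81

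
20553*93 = 1911429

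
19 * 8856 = 168264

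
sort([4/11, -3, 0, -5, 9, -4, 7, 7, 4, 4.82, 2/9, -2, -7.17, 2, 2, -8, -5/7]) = [-8, -7.17, -5, -4, -3, -2, -5/7, 0, 2/9, 4/11, 2, 2, 4, 4.82, 7, 7, 9]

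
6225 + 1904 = 8129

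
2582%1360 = 1222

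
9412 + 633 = 10045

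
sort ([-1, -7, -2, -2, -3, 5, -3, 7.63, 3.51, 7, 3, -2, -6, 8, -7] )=[-7, -7, -6, -3, -3, -2, -2, -2, -1, 3, 3.51, 5, 7, 7.63, 8] 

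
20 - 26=-6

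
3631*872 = 3166232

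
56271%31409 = 24862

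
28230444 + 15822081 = 44052525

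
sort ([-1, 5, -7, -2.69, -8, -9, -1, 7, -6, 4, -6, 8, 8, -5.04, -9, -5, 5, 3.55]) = [-9, -9, -8, -7, -6, -6, -5.04, -5, -2.69, -1, -1, 3.55, 4, 5, 5, 7, 8, 8]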